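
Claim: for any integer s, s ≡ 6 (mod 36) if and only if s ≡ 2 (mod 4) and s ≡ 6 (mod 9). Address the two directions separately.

The biconditional holds.

(←) If s ≡ 2 (mod 4) and s ≡ 6 (mod 9), then by the Chinese remainder theorem s ≡ 6 (mod 36). This is exactly s ≡ 6 (mod 36).

(→) Suppose s ≡ 6 (mod 36); write s = 36j + 6. Since 4 ∣ 36, reducing mod 4 gives s ≡ 6 ≡ 2 (mod 4); since 9 ∣ 36, reducing mod 9 gives s ≡ 6 (mod 9).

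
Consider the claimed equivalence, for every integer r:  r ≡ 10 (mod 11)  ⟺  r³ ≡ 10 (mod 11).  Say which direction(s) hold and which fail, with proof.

The biconditional holds.

(→) Suppose r ≡ 10 (mod 11). Write r = 11j + 10. Then (11j + 10)³ = 1331j³ + 3630j² + 3300j + 1000 = 11(121j³ + 330j² + 300j + 90) + 10, so r³ ≡ 10 (mod 11).

(←) Conversely, suppose r³ ≡ 10 (mod 11). The only residue r in {0, …, 10} with r³ ≡ 10 (mod 11) is r = 10, so r ≡ 10 (mod 11).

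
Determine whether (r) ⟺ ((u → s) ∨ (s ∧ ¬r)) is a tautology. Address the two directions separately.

[⇒] This fails. Under u = T, r = T, s = F, the left side is true but the right side is false.

[⇐] This fails. Under u = F, r = F, s = F, the left side is false but the right side is true.

Neither implication holds.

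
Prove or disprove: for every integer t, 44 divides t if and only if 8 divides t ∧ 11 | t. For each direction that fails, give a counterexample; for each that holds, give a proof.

(⟹) This fails: take t = 44. Certainly 44 ∣ 44, but 8 ∤ 44.

(⟸) Suppose 8 ∣ t and 11 ∣ t. Any common multiple of 8 and 11 is a multiple of their lcm; here gcd(8, 11) = 1, so lcm(8, 11) = 8·11 = 88, so 88 ∣ t. Since 44 ∣ 88, it follows that 44 ∣ t.

Only the reverse direction holds.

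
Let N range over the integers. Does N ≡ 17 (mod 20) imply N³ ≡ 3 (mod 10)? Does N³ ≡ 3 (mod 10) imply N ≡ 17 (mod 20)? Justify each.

(←) This fails: take N = 7. Then 7³ = 343 ≡ 3 (mod 10), yet 7 ≡ 7 (mod 20), not 17.

(→) Suppose N ≡ 17 (mod 20). Then N³ ≡ 17³ = 4913 (mod 20), and since 10 ∣ 20, also N³ ≡ 3 (mod 10).

(⇒) holds; (⇐) fails.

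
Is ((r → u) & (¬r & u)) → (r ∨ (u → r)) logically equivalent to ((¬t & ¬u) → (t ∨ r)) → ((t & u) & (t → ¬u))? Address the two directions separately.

Not equivalent: only (⇐) holds.

[⇒] This fails. Under t = T, r = F, u = F, the left side is true but the right side is false.

[⇐] Assume the antecedent. If t is true, the antecedent cannot hold. If t is false, the antecedent forces (t = F, r = F, u = F), and the consequent holds there. Either way the consequent holds.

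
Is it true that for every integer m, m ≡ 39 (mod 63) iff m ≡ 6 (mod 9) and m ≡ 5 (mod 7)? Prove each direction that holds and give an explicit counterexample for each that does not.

(⇒) This fails: m = 39 gives 39 ≡ 39 (mod 63) but 39 ≡ 3 (mod 9), so the conjunction on the right does not hold.

(⇐) This fails: m = 33 satisfies both congruences on the right (33 ≡ 6 mod 9 and 33 ≡ 5 mod 7) yet 33 ≡ 33 (mod 63), not 39.

(⇒) fails and (⇐) fails.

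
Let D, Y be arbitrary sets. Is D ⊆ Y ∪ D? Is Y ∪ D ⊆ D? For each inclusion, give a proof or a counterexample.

(⟹) Let x ∈ D. Then either x ∈ D and x ∉ Y; or x ∈ D ∩ Y. In each case x ∈ Y ∪ D, so D ⊆ Y ∪ D.

(⟸) This inclusion fails. Take D = ∅, Y = {1}; then 1 ∈ Y ∪ D but 1 ∉ D.

Only the forward inclusion holds.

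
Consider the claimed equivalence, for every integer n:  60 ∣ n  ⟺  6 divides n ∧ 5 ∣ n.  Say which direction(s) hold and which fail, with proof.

(⟹) If 60 ∣ n, write n = 60q. Since 60 = 10·6, n = 6·(10q), so 6 ∣ n; and since 60 = 12·5, n = 5·(12q), so 5 ∣ n.

(⟸) This fails: take n = 30. Both 6 ∣ 30 and 5 ∣ 30, yet 30 is not a multiple of 60 (since 30 = 0·60 + 30), so 60 ∤ 30.

Not equivalent: only (⇒) holds.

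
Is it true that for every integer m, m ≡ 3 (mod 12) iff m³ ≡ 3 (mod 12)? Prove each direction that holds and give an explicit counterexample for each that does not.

[⇐] For the converse, argue contrapositively. If m ≢ 3 (mod 12), then m is congruent to one of 0, 1, 2, 4, 5, 6, 7, 8, 9, 10, 11 modulo 12, and these give m³ ≡ 0, 1, 8, 4, 5, 0, 7, 8, 9, 4, 11 respectively — never 3.

[⇒] Suppose m ≡ 3 (mod 12). Write m = 12j + 3. Then (12j + 3)³ = 1728j³ + 1296j² + 324j + 27 = 12(144j³ + 108j² + 27j + 2) + 3, so m³ ≡ 3 (mod 12).

Both directions hold.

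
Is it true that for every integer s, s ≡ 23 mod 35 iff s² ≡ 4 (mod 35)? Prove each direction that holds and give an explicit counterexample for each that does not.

(⇒) Suppose s ≡ 23 mod 35. Write s = 35j + 23. Then (35j + 23)² = 1225j² + 1610j + 529 = 35(35j² + 46j + 15) + 4, so s² ≡ 4 (mod 35).

(⇐) This fails: take s = 2. Then 2² = 4 ≡ 4 (mod 35), yet 2 ≡ 2 (mod 35), not 23.

The forward direction holds; the converse fails.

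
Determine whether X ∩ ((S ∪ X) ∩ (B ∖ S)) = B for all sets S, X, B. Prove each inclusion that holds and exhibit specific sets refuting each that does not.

(⟹) Let x ∈ X ∩ ((S ∪ X) ∩ (B ∖ S)). Then x ∈ X ∩ B and x ∉ S, from which x ∈ B.

(⟸) This inclusion fails. Take S = ∅, X = ∅, B = {1}; then 1 ∈ B but 1 ∉ X ∩ ((S ∪ X) ∩ (B ∖ S)).

(⊆) holds; (⊇) fails.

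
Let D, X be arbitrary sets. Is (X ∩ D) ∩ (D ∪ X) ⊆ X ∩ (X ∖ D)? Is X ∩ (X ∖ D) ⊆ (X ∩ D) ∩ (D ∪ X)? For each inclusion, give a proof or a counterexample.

Forward inclusion. This inclusion fails. Take D = {1}, X = {1}; then 1 ∈ (X ∩ D) ∩ (D ∪ X) but 1 ∉ X ∩ (X ∖ D).

Reverse inclusion. This inclusion fails. Take D = ∅, X = {1}; then 1 ∈ X ∩ (X ∖ D) but 1 ∉ (X ∩ D) ∩ (D ∪ X).

Neither inclusion holds.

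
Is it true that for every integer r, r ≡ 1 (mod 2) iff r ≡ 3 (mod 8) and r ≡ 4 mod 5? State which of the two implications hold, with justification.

The forward direction fails; the converse holds.

(→) This fails: r = 1 gives 1 ≡ 1 (mod 2) but 1 ≡ 1 (mod 8), so the conjunction on the right does not hold.

(←) Conversely, if r ≡ 3 (mod 8) and r ≡ 4 (mod 5), then by the Chinese remainder theorem r ≡ 19 (mod 40). Since 19 ≡ 1 (mod 2) and 2 ∣ 40, we get r ≡ 1 (mod 2).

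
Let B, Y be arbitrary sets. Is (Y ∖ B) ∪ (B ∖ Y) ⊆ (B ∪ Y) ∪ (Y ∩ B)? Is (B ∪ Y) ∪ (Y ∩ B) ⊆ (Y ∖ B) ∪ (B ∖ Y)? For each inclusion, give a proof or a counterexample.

(⊆) holds; (⊇) fails.

(⊆) Let x ∈ (Y ∖ B) ∪ (B ∖ Y). Then either x ∈ B and x ∉ Y; or x ∈ Y and x ∉ B. In each case x ∈ (B ∪ Y) ∪ (Y ∩ B), so (Y ∖ B) ∪ (B ∖ Y) ⊆ (B ∪ Y) ∪ (Y ∩ B).

(⊇) This inclusion fails. Take B = {1}, Y = {1}; then 1 ∈ (B ∪ Y) ∪ (Y ∩ B) but 1 ∉ (Y ∖ B) ∪ (B ∖ Y).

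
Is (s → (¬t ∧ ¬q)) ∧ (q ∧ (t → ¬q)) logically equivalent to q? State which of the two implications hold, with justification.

(⇒) Assume the antecedent. If t is true, the antecedent cannot hold. If t is false, the antecedent forces (t = F, s = F, q = T), and q holds there. Either way q holds.

(⇐) This fails. Under t = T, s = F, q = T, the left side is false but the right side is true.

Only the forward implication holds.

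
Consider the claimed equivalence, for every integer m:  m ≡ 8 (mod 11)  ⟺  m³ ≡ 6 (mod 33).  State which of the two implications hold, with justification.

[⇒] This fails: take m = 8. Then 8 ≡ 8 (mod 11), but 8³ = 512 ≡ 17 (mod 33), not 6.

[⇐] Conversely, the residues r modulo 33 with r³ ≡ 6 (mod 33) are exactly {30}, and each is ≡ 8 (mod 11).

Only the reverse direction holds.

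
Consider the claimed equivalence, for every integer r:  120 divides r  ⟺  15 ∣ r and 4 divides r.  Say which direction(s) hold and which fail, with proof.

(⇒) If 120 ∣ r, write r = 120q. Since 120 = 8·15, r = 15·(8q), so 15 ∣ r; and since 120 = 30·4, r = 4·(30q), so 4 ∣ r.

(⇐) This fails: take r = 60. Both 15 ∣ 60 and 4 ∣ 60, yet 60 is not a multiple of 120 (since 60 = 0·120 + 60), so 120 ∤ 60.

Not equivalent: only (⇒) holds.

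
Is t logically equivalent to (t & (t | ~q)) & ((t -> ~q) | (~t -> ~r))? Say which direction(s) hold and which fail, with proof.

(⟹) Assume the antecedent. If q is true, the antecedent forces (q = T, t = T, r = F) or (q = T, t = T, r = T), and the consequent holds there. If q is false, the antecedent forces (q = F, t = T, r = F) or (q = F, t = T, r = T), and the consequent holds there. Either way the consequent holds.

(⟸) Assume the antecedent. If q is true, the antecedent forces (q = T, t = T, r = F) or (q = T, t = T, r = T), and t holds there. If q is false, the antecedent forces (q = F, t = T, r = F) or (q = F, t = T, r = T), and t holds there. Either way t holds.

Equivalent; both directions hold.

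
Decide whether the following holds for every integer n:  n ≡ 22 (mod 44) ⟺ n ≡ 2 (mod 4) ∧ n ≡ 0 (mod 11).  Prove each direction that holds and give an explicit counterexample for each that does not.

Equivalent; both directions hold.

[⇒] Suppose n ≡ 22 (mod 44); write n = 44j + 22. Since 4 ∣ 44, reducing mod 4 gives n ≡ 22 ≡ 2 (mod 4); since 11 ∣ 44, reducing mod 11 gives n ≡ 22 ≡ 0 (mod 11).

[⇐] Conversely, if n ≡ 2 (mod 4) and n ≡ 0 (mod 11), then by the Chinese remainder theorem n ≡ 22 (mod 44). This is exactly n ≡ 22 (mod 44).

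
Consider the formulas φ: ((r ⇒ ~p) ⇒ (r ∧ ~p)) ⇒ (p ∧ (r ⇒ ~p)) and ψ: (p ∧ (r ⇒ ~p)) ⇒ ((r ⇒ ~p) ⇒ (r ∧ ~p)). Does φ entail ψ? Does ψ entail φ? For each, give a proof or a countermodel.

(⇒) fails and (⇐) fails.

[⇒] This fails. Under r = F, p = T, the left side is true but the right side is false.

[⇐] This fails. Under r = T, p = F, the left side is false but the right side is true.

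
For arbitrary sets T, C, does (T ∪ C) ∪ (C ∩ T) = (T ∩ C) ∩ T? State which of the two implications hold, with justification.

Forward inclusion. This inclusion fails. Take T = {1}, C = ∅; then 1 ∈ (T ∪ C) ∪ (C ∩ T) but 1 ∉ (T ∩ C) ∩ T.

Reverse inclusion. Let x ∈ (T ∩ C) ∩ T. Then x ∈ T ∩ C, from which x ∈ (T ∪ C) ∪ (C ∩ T).

(⊆) fails; (⊇) holds.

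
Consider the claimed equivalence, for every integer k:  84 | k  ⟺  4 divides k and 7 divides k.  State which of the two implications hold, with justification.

Only the forward direction holds.

(→) If 84 ∣ k, write k = 84q. Since 84 = 21·4, k = 4·(21q), so 4 ∣ k; and since 84 = 12·7, k = 7·(12q), so 7 ∣ k.

(←) This fails: take k = 28. Both 4 ∣ 28 and 7 ∣ 28, yet 28 is not a multiple of 84 (since 28 = 0·84 + 28), so 84 ∤ 28.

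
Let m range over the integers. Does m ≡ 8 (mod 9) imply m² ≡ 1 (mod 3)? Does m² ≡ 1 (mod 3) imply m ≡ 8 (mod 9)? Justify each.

(⇒) holds; (⇐) fails.

Forward direction. Suppose m ≡ 8 (mod 9). Then m² ≡ 8² = 64 (mod 9), and since 3 ∣ 9, also m² ≡ 1 (mod 3).

Converse. This fails: take m = 1. Then 1² = 1 ≡ 1 (mod 3), yet 1 ≡ 1 (mod 9), not 8.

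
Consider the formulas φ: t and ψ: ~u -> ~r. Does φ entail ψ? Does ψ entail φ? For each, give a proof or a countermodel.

Neither direction holds.

[⇒] This fails. Under t = T, u = F, r = T, the left side is true but the right side is false.

[⇐] This fails. Under t = F, u = F, r = F, the left side is false but the right side is true.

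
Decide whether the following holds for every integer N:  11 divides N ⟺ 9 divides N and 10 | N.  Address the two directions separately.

[⇒] This fails: take N = 11. Certainly 11 ∣ 11, but 9 ∤ 11.

[⇐] This fails: take N = 90. Both 9 ∣ 90 and 10 ∣ 90, yet 90 is not a multiple of 11 (since 90 = 8·11 + 2), so 11 ∤ 90.

Both directions fail.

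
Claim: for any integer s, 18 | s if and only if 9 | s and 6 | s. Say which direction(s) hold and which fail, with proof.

Both directions hold; the statement is true.

(⇒) If 18 ∣ s, write s = 18q. Since 18 = 2·9, s = 9·(2q), so 9 ∣ s; and since 18 = 3·6, s = 6·(3q), so 6 ∣ s.

(⇐) Suppose 9 ∣ s and 6 ∣ s. Any common multiple of 9 and 6 is a multiple of their lcm; here lcm(9, 6) = 9·6/gcd(9, 6) = 54/3 = 18, so 18 ∣ s.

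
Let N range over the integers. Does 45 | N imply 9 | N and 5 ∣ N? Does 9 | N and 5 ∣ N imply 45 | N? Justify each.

(⇐) Suppose 9 ∣ N and 5 ∣ N. Any common multiple of 9 and 5 is a multiple of their lcm; here gcd(9, 5) = 1, so lcm(9, 5) = 9·5 = 45, so 45 ∣ N.

(⇒) If 45 ∣ N, write N = 45q. Since 45 = 5·9, N = 9·(5q), so 9 ∣ N; and since 45 = 9·5, N = 5·(9q), so 5 ∣ N.

The biconditional holds.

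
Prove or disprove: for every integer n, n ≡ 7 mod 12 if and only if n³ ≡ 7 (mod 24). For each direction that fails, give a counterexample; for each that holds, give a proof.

The forward direction fails; the converse holds.

Forward direction. This fails: take n = 19. Then 19 ≡ 7 (mod 12), but 19³ = 6859 ≡ 19 (mod 24), not 7.

Converse. The residues r modulo 24 with r³ ≡ 7 (mod 24) are exactly {7}, and each is ≡ 7 (mod 12).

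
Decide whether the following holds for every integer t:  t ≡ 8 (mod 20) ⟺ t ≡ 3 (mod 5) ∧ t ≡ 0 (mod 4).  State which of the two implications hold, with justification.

Both directions hold.

[⇐] If t ≡ 3 (mod 5) and t ≡ 0 (mod 4), then by the Chinese remainder theorem t ≡ 8 (mod 20). This is exactly t ≡ 8 (mod 20).

[⇒] Suppose t ≡ 8 (mod 20); write t = 20j + 8. Since 5 ∣ 20, reducing mod 5 gives t ≡ 8 ≡ 3 (mod 5); since 4 ∣ 20, reducing mod 4 gives t ≡ 8 ≡ 0 (mod 4).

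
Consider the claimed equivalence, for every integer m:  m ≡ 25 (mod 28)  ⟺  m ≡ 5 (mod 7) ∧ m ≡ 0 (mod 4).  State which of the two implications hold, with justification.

(⟹) This fails: m = 25 gives 25 ≡ 25 (mod 28) but 25 ≡ 4 (mod 7), so the conjunction on the right does not hold.

(⟸) This fails: m = 12 satisfies both congruences on the right (12 ≡ 5 mod 7 and 12 ≡ 0 mod 4) yet 12 ≡ 12 (mod 28), not 25.

Neither implication holds.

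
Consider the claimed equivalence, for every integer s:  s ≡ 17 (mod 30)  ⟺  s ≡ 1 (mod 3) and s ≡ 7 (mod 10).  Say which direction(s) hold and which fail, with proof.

(⟹) This fails: s = 17 gives 17 ≡ 17 (mod 30) but 17 ≡ 2 (mod 3), so the conjunction on the right does not hold.

(⟸) This fails: s = 7 satisfies both congruences on the right (7 ≡ 1 mod 3 and 7 ≡ 7 mod 10) yet 7 ≡ 7 (mod 30), not 17.

Neither direction holds.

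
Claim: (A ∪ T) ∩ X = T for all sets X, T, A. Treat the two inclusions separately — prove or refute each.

(⊆) fails and (⊇) fails.

Forward inclusion. This inclusion fails. Take X = {1}, T = ∅, A = {1}; then 1 ∈ (A ∪ T) ∩ X but 1 ∉ T.

Reverse inclusion. This inclusion fails. Take X = ∅, T = {1}, A = ∅; then 1 ∈ T but 1 ∉ (A ∪ T) ∩ X.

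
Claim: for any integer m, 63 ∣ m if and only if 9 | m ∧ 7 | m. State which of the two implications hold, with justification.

Both directions hold.

Forward direction. If 63 ∣ m, write m = 63q. Since 63 = 7·9, m = 9·(7q), so 9 ∣ m; and since 63 = 9·7, m = 7·(9q), so 7 ∣ m.

Converse. Suppose 9 ∣ m and 7 ∣ m. Any common multiple of 9 and 7 is a multiple of their lcm; here gcd(9, 7) = 1, so lcm(9, 7) = 9·7 = 63, so 63 ∣ m.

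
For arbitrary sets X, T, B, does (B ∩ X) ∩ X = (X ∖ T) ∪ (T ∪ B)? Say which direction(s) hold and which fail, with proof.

Only the forward inclusion holds.

(⟹) Let x ∈ (B ∩ X) ∩ X. Then either x ∈ X ∩ B and x ∉ T; or x ∈ X ∩ T ∩ B. In each case x ∈ (X ∖ T) ∪ (T ∪ B), so (B ∩ X) ∩ X ⊆ (X ∖ T) ∪ (T ∪ B).

(⟸) This inclusion fails. Take X = {1}, T = ∅, B = ∅; then 1 ∈ (X ∖ T) ∪ (T ∪ B) but 1 ∉ (B ∩ X) ∩ X.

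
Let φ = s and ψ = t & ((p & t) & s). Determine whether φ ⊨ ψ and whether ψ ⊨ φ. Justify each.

Only the reverse direction holds.

(⇒) This fails. Under p = F, t = F, s = T, the left side is true but the right side is false.

(⇐) Assume the antecedent. If p is true, the antecedent forces (p = T, t = T, s = T), and s holds there. If p is false, the antecedent cannot hold. Either way s holds.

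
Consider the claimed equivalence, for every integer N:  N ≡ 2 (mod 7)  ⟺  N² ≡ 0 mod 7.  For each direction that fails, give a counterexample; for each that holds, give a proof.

Neither implication holds.

[⇒] This fails: take N = 2. Then 2 ≡ 2 (mod 7), but 2² = 4 ≡ 4 (mod 7), not 0.

[⇐] This fails: take N = 0. Then 0² = 0 ≡ 0 (mod 7), yet 0 ≡ 0 (mod 7), not 2.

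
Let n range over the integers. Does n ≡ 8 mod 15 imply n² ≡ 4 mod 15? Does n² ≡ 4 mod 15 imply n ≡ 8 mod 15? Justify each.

Only the forward direction holds.

Converse. This fails: take n = 2. Then 2² = 4 ≡ 4 (mod 15), yet 2 ≡ 2 (mod 15), not 8.

Forward direction. Suppose n ≡ 8 mod 15. Write n = 15j + 8. Then (15j + 8)² = 225j² + 240j + 64 = 15(15j² + 16j + 4) + 4, so n² ≡ 4 (mod 15).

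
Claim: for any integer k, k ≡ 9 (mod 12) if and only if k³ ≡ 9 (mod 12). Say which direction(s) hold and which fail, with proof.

[⇒] Suppose k ≡ 9 (mod 12). Write k = 12j + 9. Then (12j + 9)³ = 1728j³ + 3888j² + 2916j + 729 = 12(144j³ + 324j² + 243j + 60) + 9, so k³ ≡ 9 (mod 12).

[⇐] Conversely, suppose k³ ≡ 9 (mod 12). The only residue r in {0, …, 11} with r³ ≡ 9 (mod 12) is r = 9, so k ≡ 9 (mod 12).

Equivalent; both directions hold.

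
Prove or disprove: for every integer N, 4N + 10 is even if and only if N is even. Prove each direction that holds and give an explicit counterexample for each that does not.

(⟹) This fails: take N = 1. Then 4N + 10 = 14, which is even, yet N = 1 is odd, not even.

(⟸) Suppose N is even. Since 4 is even, 4N is even for every N, so 4N + 10 has the same parity as 10, which is even. Hence 4N + 10 is even.

(⇒) fails; (⇐) holds.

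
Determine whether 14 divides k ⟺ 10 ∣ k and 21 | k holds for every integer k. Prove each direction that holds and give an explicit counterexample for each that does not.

[⇒] This fails: take k = 14. Certainly 14 ∣ 14, but 10 ∤ 14.

[⇐] Suppose 10 ∣ k and 21 ∣ k. Any common multiple of 10 and 21 is a multiple of their lcm; here gcd(10, 21) = 1, so lcm(10, 21) = 10·21 = 210, so 210 ∣ k. Since 14 ∣ 210, it follows that 14 ∣ k.

(⇒) fails; (⇐) holds.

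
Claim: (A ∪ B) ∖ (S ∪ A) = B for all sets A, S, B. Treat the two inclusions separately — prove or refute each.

Only the forward inclusion holds.

(⟹) Let x ∈ (A ∪ B) ∖ (S ∪ A). Then x ∈ B and x ∉ A, S, from which x ∈ B.

(⟸) This inclusion fails. Take A = {1}, S = ∅, B = {1}; then 1 ∈ B but 1 ∉ (A ∪ B) ∖ (S ∪ A).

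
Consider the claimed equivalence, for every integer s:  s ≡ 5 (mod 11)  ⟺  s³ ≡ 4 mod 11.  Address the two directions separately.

The biconditional holds.

[⇒] Suppose s ≡ 5 (mod 11). Write s = 11j + 5. Then (11j + 5)³ = 1331j³ + 1815j² + 825j + 125 = 11(121j³ + 165j² + 75j + 11) + 4, so s³ ≡ 4 (mod 11).

[⇐] Conversely, suppose s³ ≡ 4 (mod 11). The only residue r in {0, …, 10} with r³ ≡ 4 (mod 11) is r = 5, so s ≡ 5 (mod 11).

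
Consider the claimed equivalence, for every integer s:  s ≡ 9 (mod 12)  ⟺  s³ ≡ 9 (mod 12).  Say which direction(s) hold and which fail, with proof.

Both directions hold; the statement is true.

(⇒) Suppose s ≡ 9 (mod 12). Write s = 12j + 9. Then (12j + 9)³ = 1728j³ + 3888j² + 2916j + 729 = 12(144j³ + 324j² + 243j + 60) + 9, so s³ ≡ 9 (mod 12).

(⇐) Conversely, suppose s³ ≡ 9 (mod 12). The only residue r in {0, …, 11} with r³ ≡ 9 (mod 12) is r = 9, so s ≡ 9 (mod 12).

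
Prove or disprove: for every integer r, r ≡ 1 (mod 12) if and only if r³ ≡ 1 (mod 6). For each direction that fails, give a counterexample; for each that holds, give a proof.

(⟸) This fails: take r = 7. Then 7³ = 343 ≡ 1 (mod 6), yet 7 ≡ 7 (mod 12), not 1.

(⟹) Suppose r ≡ 1 (mod 12). Then r³ ≡ 1³ = 1 (mod 12), and since 6 ∣ 12, also r³ ≡ 1 (mod 6).

(⇒) holds; (⇐) fails.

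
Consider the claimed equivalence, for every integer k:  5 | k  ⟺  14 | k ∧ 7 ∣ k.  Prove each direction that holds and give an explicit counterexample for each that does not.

Both directions fail.

(→) This fails: take k = 5. Certainly 5 ∣ 5, but 14 ∤ 5.

(←) This fails: take k = 14. Both 14 ∣ 14 and 7 ∣ 14, yet 14 is not a multiple of 5 (since 14 = 2·5 + 4), so 5 ∤ 14.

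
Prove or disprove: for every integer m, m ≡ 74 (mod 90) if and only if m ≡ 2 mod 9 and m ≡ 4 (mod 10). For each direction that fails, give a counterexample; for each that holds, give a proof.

Forward direction. Suppose m ≡ 74 (mod 90); write m = 90j + 74. Since 9 ∣ 90, reducing mod 9 gives m ≡ 74 ≡ 2 (mod 9); since 10 ∣ 90, reducing mod 10 gives m ≡ 74 ≡ 4 (mod 10).

Converse. If m ≡ 2 (mod 9) and m ≡ 4 (mod 10), then by the Chinese remainder theorem m ≡ 74 (mod 90). This is exactly m ≡ 74 (mod 90).

The biconditional holds.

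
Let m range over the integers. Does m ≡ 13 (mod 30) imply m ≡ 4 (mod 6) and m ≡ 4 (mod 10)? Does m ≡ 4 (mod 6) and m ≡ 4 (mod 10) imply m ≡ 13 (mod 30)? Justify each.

(⇒) fails and (⇐) fails.

[⇒] This fails: m = 13 gives 13 ≡ 13 (mod 30) but 13 ≡ 1 (mod 6), so the conjunction on the right does not hold.

[⇐] This fails: m = 4 satisfies both congruences on the right (4 ≡ 4 mod 6 and 4 ≡ 4 mod 10) yet 4 ≡ 4 (mod 30), not 13.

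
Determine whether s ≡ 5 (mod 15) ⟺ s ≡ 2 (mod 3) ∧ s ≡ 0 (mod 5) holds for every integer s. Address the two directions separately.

[⇒] Suppose s ≡ 5 (mod 15); write s = 15j + 5. Since 3 ∣ 15, reducing mod 3 gives s ≡ 5 ≡ 2 (mod 3); since 5 ∣ 15, reducing mod 5 gives s ≡ 5 ≡ 0 (mod 5).

[⇐] Conversely, if s ≡ 2 (mod 3) and s ≡ 0 (mod 5), then by the Chinese remainder theorem s ≡ 5 (mod 15). This is exactly s ≡ 5 (mod 15).

Both implications hold.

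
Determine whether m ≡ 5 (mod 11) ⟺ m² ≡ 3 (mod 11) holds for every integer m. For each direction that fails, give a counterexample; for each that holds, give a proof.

[⇒] Suppose m ≡ 5 (mod 11). Write m = 11j + 5. Then (11j + 5)² = 121j² + 110j + 25 = 11(11j² + 10j + 2) + 3, so m² ≡ 3 (mod 11).

[⇐] This fails: take m = 6. Then 6² = 36 ≡ 3 (mod 11), yet 6 ≡ 6 (mod 11), not 5.

The forward direction holds; the converse fails.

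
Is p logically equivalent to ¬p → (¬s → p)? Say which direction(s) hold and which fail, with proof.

Forward direction. Assume the antecedent. If p is true, ¬p → (¬s → p) reduces to true regardless of the other variables. If p is false, the antecedent cannot hold. Either way ¬p → (¬s → p) holds.

Converse. This fails. Under p = F, s = T, the left side is false but the right side is true.

Only the forward implication holds.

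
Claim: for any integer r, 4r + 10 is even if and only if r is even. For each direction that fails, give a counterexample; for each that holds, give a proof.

(→) This fails: take r = 3. Then 4r + 10 = 22, which is even, yet r = 3 is odd, not even.

(←) Suppose r is even. Since 4 is even, 4r is even for every r, so 4r + 10 has the same parity as 10, which is even. Hence 4r + 10 is even.

(⇒) fails; (⇐) holds.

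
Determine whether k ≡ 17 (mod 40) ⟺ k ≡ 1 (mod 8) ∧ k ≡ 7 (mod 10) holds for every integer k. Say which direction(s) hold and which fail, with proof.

Both directions hold.

(→) Suppose k ≡ 17 (mod 40); write k = 40j + 17. Since 8 ∣ 40, reducing mod 8 gives k ≡ 17 ≡ 1 (mod 8); since 10 ∣ 40, reducing mod 10 gives k ≡ 17 ≡ 7 (mod 10).

(←) Conversely, if k ≡ 1 (mod 8) and k ≡ 7 (mod 10), then by the Chinese remainder theorem k ≡ 17 (mod 40). This is exactly k ≡ 17 (mod 40).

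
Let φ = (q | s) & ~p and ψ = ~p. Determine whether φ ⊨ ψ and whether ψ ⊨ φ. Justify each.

(⟹) Assume the antecedent. If p is true, the antecedent cannot hold. If p is false, ~p reduces to true regardless of the other variables. Either way ~p holds.

(⟸) This fails. Under p = F, q = F, s = F, the left side is false but the right side is true.

(⇒) holds; (⇐) fails.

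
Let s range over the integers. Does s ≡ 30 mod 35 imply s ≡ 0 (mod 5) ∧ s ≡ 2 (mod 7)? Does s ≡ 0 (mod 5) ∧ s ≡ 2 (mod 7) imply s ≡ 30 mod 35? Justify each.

(⟹) Suppose s ≡ 30 (mod 35); write s = 35j + 30. Since 5 ∣ 35, reducing mod 5 gives s ≡ 30 ≡ 0 (mod 5); since 7 ∣ 35, reducing mod 7 gives s ≡ 30 ≡ 2 (mod 7).

(⟸) Conversely, if s ≡ 0 (mod 5) and s ≡ 2 (mod 7), then by the Chinese remainder theorem s ≡ 30 (mod 35). This is exactly s ≡ 30 (mod 35).

The biconditional holds.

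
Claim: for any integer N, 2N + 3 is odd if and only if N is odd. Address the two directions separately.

Only the converse holds.

[⇒] This fails: take N = 2. Then 2N + 3 = 7, which is odd, yet N = 2 is even, not odd.

[⇐] Suppose N is odd. Since 2 is even, 2N is even for every N, so 2N + 3 has the same parity as 3, which is odd. Hence 2N + 3 is odd.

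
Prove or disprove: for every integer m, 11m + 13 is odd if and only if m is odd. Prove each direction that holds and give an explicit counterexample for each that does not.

(⇒) fails and (⇐) fails.

[⇒] This fails: m = 0 gives 11m + 13 = 13, which is odd, but 0 is even, not odd.

[⇐] This also fails: m = 3 is odd, but 11m + 13 = 46 is even, not odd.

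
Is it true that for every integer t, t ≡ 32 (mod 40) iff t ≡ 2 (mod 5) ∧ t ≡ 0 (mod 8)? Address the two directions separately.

Equivalent; both directions hold.

Converse. If t ≡ 2 (mod 5) and t ≡ 0 (mod 8), then by the Chinese remainder theorem t ≡ 32 (mod 40). This is exactly t ≡ 32 (mod 40).

Forward direction. Suppose t ≡ 32 (mod 40); write t = 40j + 32. Since 5 ∣ 40, reducing mod 5 gives t ≡ 32 ≡ 2 (mod 5); since 8 ∣ 40, reducing mod 8 gives t ≡ 32 ≡ 0 (mod 8).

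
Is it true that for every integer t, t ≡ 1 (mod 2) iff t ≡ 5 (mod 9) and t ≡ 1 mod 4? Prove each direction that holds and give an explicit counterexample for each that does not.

(⇒) This fails: t = 1 gives 1 ≡ 1 (mod 2) but 1 ≡ 1 (mod 9), so the conjunction on the right does not hold.

(⇐) Conversely, if t ≡ 5 (mod 9) and t ≡ 1 (mod 4), then by the Chinese remainder theorem t ≡ 5 (mod 36). Since 5 ≡ 1 (mod 2) and 2 ∣ 36, we get t ≡ 1 (mod 2).

(⇒) fails; (⇐) holds.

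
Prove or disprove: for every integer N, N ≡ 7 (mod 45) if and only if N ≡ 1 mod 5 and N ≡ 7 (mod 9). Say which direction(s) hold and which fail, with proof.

(⟹) This fails: N = 7 gives 7 ≡ 7 (mod 45) but 7 ≡ 2 (mod 5), so the conjunction on the right does not hold.

(⟸) This fails: N = 16 satisfies both congruences on the right (16 ≡ 1 mod 5 and 16 ≡ 7 mod 9) yet 16 ≡ 16 (mod 45), not 7.

(⇒) fails and (⇐) fails.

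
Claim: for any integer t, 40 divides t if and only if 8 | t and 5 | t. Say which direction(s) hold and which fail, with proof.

Both implications hold.

(→) If 40 ∣ t, write t = 40q. Since 40 = 5·8, t = 8·(5q), so 8 ∣ t; and since 40 = 8·5, t = 5·(8q), so 5 ∣ t.

(←) Suppose 8 ∣ t and 5 ∣ t. Any common multiple of 8 and 5 is a multiple of their lcm; here gcd(8, 5) = 1, so lcm(8, 5) = 8·5 = 40, so 40 ∣ t.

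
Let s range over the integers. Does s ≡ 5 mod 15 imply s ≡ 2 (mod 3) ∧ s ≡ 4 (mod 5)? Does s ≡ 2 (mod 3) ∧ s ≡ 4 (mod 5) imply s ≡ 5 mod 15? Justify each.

(⇒) fails and (⇐) fails.

(⇒) This fails: s = 5 gives 5 ≡ 5 (mod 15) but 5 ≡ 0 (mod 5), so the conjunction on the right does not hold.

(⇐) This fails: s = 14 satisfies both congruences on the right (14 ≡ 2 mod 3 and 14 ≡ 4 mod 5) yet 14 ≡ 14 (mod 15), not 5.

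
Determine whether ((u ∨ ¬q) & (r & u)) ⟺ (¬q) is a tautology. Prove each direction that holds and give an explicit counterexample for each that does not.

(⇒) fails and (⇐) fails.

[⇒] This fails. Under u = T, q = T, r = T, the left side is true but the right side is false.

[⇐] This fails. Under u = F, q = F, r = F, the left side is false but the right side is true.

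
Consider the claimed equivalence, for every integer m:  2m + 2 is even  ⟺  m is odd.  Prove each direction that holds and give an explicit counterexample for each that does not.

The forward direction fails; the converse holds.

[⇒] This fails: take m = 6. Then 2m + 2 = 14, which is even, yet m = 6 is even, not odd.

[⇐] Suppose m is odd. Since 2 is even, 2m is even for every m, so 2m + 2 has the same parity as 2, which is even. Hence 2m + 2 is even.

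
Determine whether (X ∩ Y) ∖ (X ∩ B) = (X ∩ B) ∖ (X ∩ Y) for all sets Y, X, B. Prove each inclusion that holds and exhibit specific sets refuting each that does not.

Both inclusions fail.

Forward inclusion. This inclusion fails. Take Y = {1}, X = {1}, B = ∅; then 1 ∈ (X ∩ Y) ∖ (X ∩ B) but 1 ∉ (X ∩ B) ∖ (X ∩ Y).

Reverse inclusion. This inclusion fails. Take Y = ∅, X = {1}, B = {1}; then 1 ∈ (X ∩ B) ∖ (X ∩ Y) but 1 ∉ (X ∩ Y) ∖ (X ∩ B).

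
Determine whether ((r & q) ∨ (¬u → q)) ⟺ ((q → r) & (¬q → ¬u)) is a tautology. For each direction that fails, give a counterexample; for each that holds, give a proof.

(⇒) fails and (⇐) fails.

Forward direction. This fails. Under u = T, r = F, q = F, the left side is true but the right side is false.

Converse. This fails. Under u = F, r = F, q = F, the left side is false but the right side is true.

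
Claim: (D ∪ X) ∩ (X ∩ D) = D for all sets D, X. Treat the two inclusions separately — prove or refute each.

(⊆) Let x ∈ (D ∪ X) ∩ (X ∩ D). Then x ∈ D ∩ X, from which x ∈ D.

(⊇) This inclusion fails. Take D = {1}, X = ∅; then 1 ∈ D but 1 ∉ (D ∪ X) ∩ (X ∩ D).

(⊆) holds; (⊇) fails.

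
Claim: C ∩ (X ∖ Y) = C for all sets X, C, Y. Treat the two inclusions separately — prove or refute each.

(⟸) This inclusion fails. Take X = ∅, C = {1}, Y = ∅; then 1 ∈ C but 1 ∉ C ∩ (X ∖ Y).

(⟹) Let x ∈ C ∩ (X ∖ Y). Then x ∈ X ∩ C and x ∉ Y, from which x ∈ C.

The sets are not equal: only the forward inclusion holds.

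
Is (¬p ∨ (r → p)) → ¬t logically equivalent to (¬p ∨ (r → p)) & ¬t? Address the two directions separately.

Equivalent; both directions hold.

[⇐] Assume the antecedent. If p is true, the antecedent forces (p = T, t = F, r = F) or (p = T, t = F, r = T), and (¬p ∨ (r → p)) → ¬t holds there. If p is false, the antecedent forces (p = F, t = F, r = F) or (p = F, t = F, r = T), and (¬p ∨ (r → p)) → ¬t holds there. Either way (¬p ∨ (r → p)) → ¬t holds.

[⇒] Assume the antecedent. If p is true, the antecedent forces (p = T, t = F, r = F) or (p = T, t = F, r = T), and (¬p ∨ (r → p)) & ¬t holds there. If p is false, the antecedent forces (p = F, t = F, r = F) or (p = F, t = F, r = T), and (¬p ∨ (r → p)) & ¬t holds there. Either way (¬p ∨ (r → p)) & ¬t holds.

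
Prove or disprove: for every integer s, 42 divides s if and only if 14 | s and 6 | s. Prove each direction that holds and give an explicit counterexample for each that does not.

The biconditional holds.

[⇐] Suppose 14 ∣ s and 6 ∣ s. Any common multiple of 14 and 6 is a multiple of their lcm; here lcm(14, 6) = 14·6/gcd(14, 6) = 84/2 = 42, so 42 ∣ s.

[⇒] If 42 ∣ s, write s = 42q. Since 42 = 3·14, s = 14·(3q), so 14 ∣ s; and since 42 = 7·6, s = 6·(7q), so 6 ∣ s.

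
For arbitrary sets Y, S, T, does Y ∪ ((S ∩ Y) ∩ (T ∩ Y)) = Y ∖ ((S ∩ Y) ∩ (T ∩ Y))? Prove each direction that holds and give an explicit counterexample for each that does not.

Forward inclusion. This inclusion fails. Take Y = {1}, S = {1}, T = {1}; then 1 ∈ Y ∪ ((S ∩ Y) ∩ (T ∩ Y)) but 1 ∉ Y ∖ ((S ∩ Y) ∩ (T ∩ Y)).

Reverse inclusion. Let x ∈ Y ∖ ((S ∩ Y) ∩ (T ∩ Y)). Then either x ∈ Y and x ∉ S, T; or x ∈ Y ∩ S and x ∉ T; or x ∈ Y ∩ T and x ∉ S. In each case x ∈ Y ∪ ((S ∩ Y) ∩ (T ∩ Y)), so Y ∖ ((S ∩ Y) ∩ (T ∩ Y)) ⊆ Y ∪ ((S ∩ Y) ∩ (T ∩ Y)).

The sets are not equal: only the reverse inclusion holds.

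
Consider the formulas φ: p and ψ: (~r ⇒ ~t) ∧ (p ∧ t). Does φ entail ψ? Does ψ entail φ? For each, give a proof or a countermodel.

(⇒) fails; (⇐) holds.

(→) This fails. Under p = T, t = F, r = F, the left side is true but the right side is false.

(←) Assume the antecedent. If p is true, p reduces to true regardless of the other variables. If p is false, the antecedent cannot hold. Either way p holds.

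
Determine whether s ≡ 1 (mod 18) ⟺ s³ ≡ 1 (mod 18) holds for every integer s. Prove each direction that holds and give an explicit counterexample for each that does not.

(←) This fails: take s = 7. Then 7³ = 343 ≡ 1 (mod 18), yet 7 ≡ 7 (mod 18), not 1.

(→) Suppose s ≡ 1 (mod 18). Write s = 18j + 1. Then (18j + 1)³ = 5832j³ + 972j² + 54j + 1 = 18(324j³ + 54j² + 3j) + 1, so s³ ≡ 1 (mod 18).

The forward direction holds; the converse fails.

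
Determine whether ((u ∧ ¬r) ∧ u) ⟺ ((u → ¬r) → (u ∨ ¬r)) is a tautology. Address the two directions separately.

Only the forward direction holds.

(←) This fails. Under r = F, u = F, the left side is false but the right side is true.

(→) Assume the antecedent. If r is true, the antecedent cannot hold. If r is false, (u → ¬r) → (u ∨ ¬r) reduces to true regardless of the other variables. Either way (u → ¬r) → (u ∨ ¬r) holds.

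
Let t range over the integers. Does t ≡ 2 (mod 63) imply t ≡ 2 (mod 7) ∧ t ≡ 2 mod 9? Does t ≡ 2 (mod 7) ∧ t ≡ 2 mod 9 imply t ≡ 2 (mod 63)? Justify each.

Both implications hold.

(⇒) Suppose t ≡ 2 (mod 63); write t = 63j + 2. Since 7 ∣ 63, reducing mod 7 gives t ≡ 2 (mod 7); since 9 ∣ 63, reducing mod 9 gives t ≡ 2 (mod 9).

(⇐) Conversely, if t ≡ 2 (mod 7) and t ≡ 2 (mod 9), then by the Chinese remainder theorem t ≡ 2 (mod 63). This is exactly t ≡ 2 (mod 63).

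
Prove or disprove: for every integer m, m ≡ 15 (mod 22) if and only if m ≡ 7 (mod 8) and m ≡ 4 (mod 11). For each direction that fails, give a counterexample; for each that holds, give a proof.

[⇐] If m ≡ 7 (mod 8) and m ≡ 4 (mod 11), then by the Chinese remainder theorem m ≡ 15 (mod 88). Since 15 ≡ 15 (mod 22) and 22 ∣ 88, we get m ≡ 15 (mod 22).

[⇒] This fails: m = 81 gives 81 ≡ 15 (mod 22) but 81 ≡ 1 (mod 8), so the conjunction on the right does not hold.

The forward direction fails; the converse holds.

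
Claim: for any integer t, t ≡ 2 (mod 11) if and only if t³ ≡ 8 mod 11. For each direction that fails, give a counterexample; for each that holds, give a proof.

Equivalent; both directions hold.

Forward direction. Suppose t ≡ 2 (mod 11). Write t = 11j + 2. Then (11j + 2)³ = 1331j³ + 726j² + 132j + 8 = 11(121j³ + 66j² + 12j) + 8, so t³ ≡ 8 (mod 11).

Converse. Suppose t³ ≡ 8 (mod 11). The only residue r in {0, …, 10} with r³ ≡ 8 (mod 11) is r = 2, so t ≡ 2 (mod 11).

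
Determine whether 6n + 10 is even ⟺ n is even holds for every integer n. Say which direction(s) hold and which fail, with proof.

Only the converse holds.

(⇐) Suppose n is even. Since 6 is even, 6n is even for every n, so 6n + 10 has the same parity as 10, which is even. Hence 6n + 10 is even.

(⇒) This fails: take n = 5. Then 6n + 10 = 40, which is even, yet n = 5 is odd, not even.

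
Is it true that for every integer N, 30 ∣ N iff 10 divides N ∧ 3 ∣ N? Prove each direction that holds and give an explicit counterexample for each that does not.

(⟹) If 30 ∣ N, write N = 30q. Since 30 = 3·10, N = 10·(3q), so 10 ∣ N; and since 30 = 10·3, N = 3·(10q), so 3 ∣ N.

(⟸) Suppose 10 ∣ N and 3 ∣ N. Any common multiple of 10 and 3 is a multiple of their lcm; here gcd(10, 3) = 1, so lcm(10, 3) = 10·3 = 30, so 30 ∣ N.

Both directions hold.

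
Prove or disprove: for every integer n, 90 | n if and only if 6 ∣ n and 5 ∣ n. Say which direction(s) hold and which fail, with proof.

Not equivalent: only (⇒) holds.

(⟹) If 90 ∣ n, write n = 90q. Since 90 = 15·6, n = 6·(15q), so 6 ∣ n; and since 90 = 18·5, n = 5·(18q), so 5 ∣ n.

(⟸) This fails: take n = 30. Both 6 ∣ 30 and 5 ∣ 30, yet 30 is not a multiple of 90 (since 30 = 0·90 + 30), so 90 ∤ 30.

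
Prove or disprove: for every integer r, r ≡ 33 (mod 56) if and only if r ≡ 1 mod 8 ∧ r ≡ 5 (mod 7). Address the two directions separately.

Both directions hold.

[⇒] Suppose r ≡ 33 (mod 56); write r = 56j + 33. Since 8 ∣ 56, reducing mod 8 gives r ≡ 33 ≡ 1 (mod 8); since 7 ∣ 56, reducing mod 7 gives r ≡ 33 ≡ 5 (mod 7).

[⇐] Conversely, if r ≡ 1 (mod 8) and r ≡ 5 (mod 7), then by the Chinese remainder theorem r ≡ 33 (mod 56). This is exactly r ≡ 33 (mod 56).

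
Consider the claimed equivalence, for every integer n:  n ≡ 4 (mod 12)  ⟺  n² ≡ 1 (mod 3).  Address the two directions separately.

Only the forward direction holds.

(→) Suppose n ≡ 4 (mod 12). Then n² ≡ 4² = 16 (mod 12), and since 3 ∣ 12, also n² ≡ 1 (mod 3).

(←) This fails: take n = 1. Then 1² = 1 ≡ 1 (mod 3), yet 1 ≡ 1 (mod 12), not 4.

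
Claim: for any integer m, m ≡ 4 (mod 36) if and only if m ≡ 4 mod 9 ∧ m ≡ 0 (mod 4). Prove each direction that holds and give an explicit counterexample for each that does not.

Both directions hold.

(→) Suppose m ≡ 4 (mod 36); write m = 36j + 4. Since 9 ∣ 36, reducing mod 9 gives m ≡ 4 (mod 9); since 4 ∣ 36, reducing mod 4 gives m ≡ 4 ≡ 0 (mod 4).

(←) Conversely, if m ≡ 4 (mod 9) and m ≡ 0 (mod 4), then by the Chinese remainder theorem m ≡ 4 (mod 36). This is exactly m ≡ 4 (mod 36).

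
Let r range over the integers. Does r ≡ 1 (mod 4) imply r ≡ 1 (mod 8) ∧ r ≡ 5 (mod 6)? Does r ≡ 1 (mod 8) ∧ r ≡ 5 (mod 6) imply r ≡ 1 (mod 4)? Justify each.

Converse. If r ≡ 1 (mod 8) and r ≡ 5 (mod 6), then by the Chinese remainder theorem r ≡ 17 (mod 24). Since 17 ≡ 1 (mod 4) and 4 ∣ 24, we get r ≡ 1 (mod 4).

Forward direction. This fails: r = 1 gives 1 ≡ 1 (mod 4) but 1 ≡ 1 (mod 6), so the conjunction on the right does not hold.

The forward direction fails; the converse holds.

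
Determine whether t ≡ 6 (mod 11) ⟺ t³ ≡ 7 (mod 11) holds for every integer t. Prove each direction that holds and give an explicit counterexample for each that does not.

Equivalent; both directions hold.

[⇒] Suppose t ≡ 6 (mod 11). Write t = 11j + 6. Then (11j + 6)³ = 1331j³ + 2178j² + 1188j + 216 = 11(121j³ + 198j² + 108j + 19) + 7, so t³ ≡ 7 (mod 11).

[⇐] Conversely, suppose t³ ≡ 7 (mod 11). The only residue r in {0, …, 10} with r³ ≡ 7 (mod 11) is r = 6, so t ≡ 6 (mod 11).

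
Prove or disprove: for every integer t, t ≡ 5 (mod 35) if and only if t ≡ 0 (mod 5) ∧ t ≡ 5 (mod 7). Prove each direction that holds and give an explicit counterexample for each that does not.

(→) Suppose t ≡ 5 (mod 35); write t = 35j + 5. Since 5 ∣ 35, reducing mod 5 gives t ≡ 5 ≡ 0 (mod 5); since 7 ∣ 35, reducing mod 7 gives t ≡ 5 (mod 7).

(←) Conversely, if t ≡ 0 (mod 5) and t ≡ 5 (mod 7), then by the Chinese remainder theorem t ≡ 5 (mod 35). This is exactly t ≡ 5 (mod 35).

The biconditional holds.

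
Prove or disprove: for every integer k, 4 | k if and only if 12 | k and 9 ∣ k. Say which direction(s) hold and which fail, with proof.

[⇒] This fails: take k = 4. Certainly 4 ∣ 4, but 12 ∤ 4.

[⇐] Suppose 12 ∣ k and 9 ∣ k. Any common multiple of 12 and 9 is a multiple of their lcm; here lcm(12, 9) = 12·9/gcd(12, 9) = 108/3 = 36, so 36 ∣ k. Since 4 ∣ 36, it follows that 4 ∣ k.

Only the reverse direction holds.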